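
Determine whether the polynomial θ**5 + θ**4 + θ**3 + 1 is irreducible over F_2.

No

Write P(θ) = θ**5 + θ**4 + θ**3 + 1.
Check for roots in F_2: P(0) = 1; P(1) = 0 → root.
P(1) = 0, so (θ − 1) divides P(θ); P is reducible.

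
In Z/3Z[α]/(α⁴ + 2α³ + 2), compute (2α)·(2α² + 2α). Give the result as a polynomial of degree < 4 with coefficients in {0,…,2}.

α^3 + α^2

Multiply in Z/3Z[α]: (2α)·(2α² + 2α) = α³ + α².
Reduced: α³ + α².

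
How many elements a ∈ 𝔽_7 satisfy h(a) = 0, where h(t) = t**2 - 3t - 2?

Evaluate at each of the 7 elements of 𝔽_7:
h(0) = 5; h(1) = 3; h(2) = 3; h(3) = 5; h(4) = 2; h(5) = 1; h(6) = 2.
No element is a root.

0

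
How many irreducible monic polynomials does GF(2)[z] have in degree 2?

By the necklace-counting formula, N_2(2) = (1/2) Σ_{d|2} μ(2/d)·2^d.
Divisors of 2: 1, 2; μ(2/d) for each: -1, 1.
Σ = − 2^1 + 2^2 = 2.
N = 2/2 = 1.

1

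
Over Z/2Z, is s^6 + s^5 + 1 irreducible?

Write g(s) = s^6 + s^5 + 1.
Check for roots in Z/2Z: g(0) = 1; g(1) = 1.
No roots, so no linear factors.
Monic irreducibles of degree 2 over GF(2): s^2 + s + 1.
None of them divide g (all give nonzero remainder).
Monic irreducibles of degree 3 over GF(2): s^3 + s + 1, s^3 + s^2 + 1.
None of them divide g (all give nonzero remainder).
No irreducible factor of degree ≤ 3 exists, so g is irreducible over GF(2).

Yes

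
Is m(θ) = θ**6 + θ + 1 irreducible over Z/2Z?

Yes

Check for roots in Z/2Z: m(0) = 1; m(1) = 1.
No roots, so no linear factors.
Monic irreducibles of degree 2 over GF(2): θ**2 + θ + 1.
None of them divide m (all give nonzero remainder).
Monic irreducibles of degree 3 over GF(2): θ**3 + θ + 1, θ**3 + θ**2 + 1.
None of them divide m (all give nonzero remainder).
No irreducible factor of degree ≤ 3 exists, so m is irreducible over GF(2).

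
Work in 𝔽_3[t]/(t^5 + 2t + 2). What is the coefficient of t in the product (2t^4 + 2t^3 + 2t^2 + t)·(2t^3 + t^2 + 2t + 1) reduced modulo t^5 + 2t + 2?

2

Multiply in 𝔽_3[t]: (2t^4 + 2t^3 + 2t^2 + t)·(2t^3 + t^2 + 2t + 1) = t^7 + t^5 + t^4 + t^3 + t^2 + t.
Reduce using t^5 ≡ t + 1 (mod t^5 + 2t + 2).
Reduced: t^4 + 2t^3 + 2t^2 + 2t + 1.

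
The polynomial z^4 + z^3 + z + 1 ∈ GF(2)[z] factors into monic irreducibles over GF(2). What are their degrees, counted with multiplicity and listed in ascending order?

1, 1, 2

Write g(z) = z^4 + z^3 + z + 1.
Roots in GF(2): g(0) = 1; g(1) = 0 → root.
Linear factors from roots: (z + 1).
Complete factorization: g(z) = (z + 1)^2·(z^2 + z + 1).
Factor degrees with multiplicity: 1 + 1 + 2 = 4.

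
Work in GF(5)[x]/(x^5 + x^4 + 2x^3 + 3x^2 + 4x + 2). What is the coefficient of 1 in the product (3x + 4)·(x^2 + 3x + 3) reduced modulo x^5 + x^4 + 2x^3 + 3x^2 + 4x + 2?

Multiply in GF(5)[x]: (3x + 4)·(x^2 + 3x + 3) = 3x^3 + 3x^2 + x + 2.
Reduced: 3x^3 + 3x^2 + x + 2.

2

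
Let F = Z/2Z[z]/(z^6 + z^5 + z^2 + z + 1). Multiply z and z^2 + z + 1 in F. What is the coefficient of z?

Multiply in Z/2Z[z]: (z)·(z^2 + z + 1) = z^3 + z^2 + z.
Reduced: z^3 + z^2 + z.

1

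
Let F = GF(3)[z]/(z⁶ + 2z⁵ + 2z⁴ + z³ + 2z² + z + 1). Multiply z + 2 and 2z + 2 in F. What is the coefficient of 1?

Multiply in GF(3)[z]: (z + 2)·(2z + 2) = 2z² + 1.
Reduced: 2z² + 1.

1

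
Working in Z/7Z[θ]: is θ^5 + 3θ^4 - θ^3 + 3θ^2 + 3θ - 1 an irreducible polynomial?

Write P(θ) = θ^5 + 3θ^4 - θ^3 + 3θ^2 + 3θ - 1.
Check for roots in Z/7Z: P(0) = 6; P(1) = 1; P(2) = 5; P(3) = 4; P(4) = 2; P(5) = 1; P(6) = 2.
No roots, so no linear factors.
Degree-2 irreducible divisors: test the 21 monic irreducibles of degree 2 over GF(7).
None of them divide P (all give nonzero remainder).
No irreducible factor of degree ≤ 2 exists, so P is irreducible over GF(7).

Yes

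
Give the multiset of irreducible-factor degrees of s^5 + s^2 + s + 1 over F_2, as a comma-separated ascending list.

1, 1, 3

Write h(s) = s^5 + s^2 + s + 1.
Roots in F_2: h(0) = 1; h(1) = 0 → root.
Linear factors from roots: (s + 1).
Complete factorization: h(s) = (s + 1)^2·(s^3 + s + 1).
Factor degrees with multiplicity: 1 + 1 + 3 = 5.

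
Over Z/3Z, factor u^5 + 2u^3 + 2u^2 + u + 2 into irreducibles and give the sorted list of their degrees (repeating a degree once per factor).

1, 2, 2

Write h(u) = u^5 + 2u^3 + 2u^2 + u + 2.
Roots in Z/3Z: h(0) = 2; h(1) = 2; h(2) = 0 → root.
Linear factors from roots: (u + 1).
Complete factorization: h(u) = (u + 1)·(u^2 + 1)·(u^2 + 2u + 2).
Factor degrees with multiplicity: 1 + 2 + 2 = 5.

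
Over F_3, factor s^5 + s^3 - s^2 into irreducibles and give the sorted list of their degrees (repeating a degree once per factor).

1, 1, 1, 2

Write f(s) = s^5 + s^3 - s^2.
Roots in F_3: f(0) = 0 → root; f(1) = 1; f(2) = 0 → root.
Linear factors from roots: (s), (s + 1).
Complete factorization: f(s) = (s + 1)·(s)^2·(s^2 - s - 1).
Factor degrees with multiplicity: 1 + 1 + 1 + 2 = 5.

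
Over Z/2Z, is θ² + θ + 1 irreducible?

Write g(θ) = θ² + θ + 1.
Check for roots in Z/2Z: g(0) = 1; g(1) = 1.
No roots. A degree-2 polynomial over a field with no linear factor is irreducible.

Yes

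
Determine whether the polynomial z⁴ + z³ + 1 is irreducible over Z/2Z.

Yes

Write f(z) = z⁴ + z³ + 1.
Check for roots in Z/2Z: f(0) = 1; f(1) = 1.
No roots, so no linear factors.
Monic irreducibles of degree 2 over GF(2): z² + z + 1.
None of them divide f (all give nonzero remainder).
No irreducible factor of degree ≤ 2 exists, so f is irreducible over GF(2).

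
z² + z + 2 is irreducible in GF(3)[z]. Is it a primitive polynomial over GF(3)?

Write f(z) = z² + z + 2.
|GF(3^2)^×| = 3^2 − 1 = 8. Prime factorization: 8 = 2^3.
f is primitive ⇔ z has order 8 in GF(3)[z]/(f), i.e. z^(8/q) ≠ 1 for each prime q | 8.
z^(4) mod f = 2.
None equal 1, so z has full order 8; f is primitive.

Yes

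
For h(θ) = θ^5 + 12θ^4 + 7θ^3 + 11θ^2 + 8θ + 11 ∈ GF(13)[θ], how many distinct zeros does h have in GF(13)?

3

Evaluate at each of the 13 elements of GF(13):
h(0) = 11; h(1) = 11; h(2) = 0 → root; h(3) = 4; h(4) = 5; h(5) = 9; h(6) = 10; h(7) = 6; h(8) = 2; h(9) = 0 → root; h(10) = 2; h(11) = 0 → root; h(12) = 5.
Roots: {2, 9, 11}.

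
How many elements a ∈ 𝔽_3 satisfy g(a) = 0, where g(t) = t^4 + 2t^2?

Evaluate at each of the 3 elements of 𝔽_3:
g(0) = 0 → root; g(1) = 0 → root; g(2) = 0 → root.
Roots: {0, 1, 2}.

3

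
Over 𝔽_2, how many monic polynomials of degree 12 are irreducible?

By the necklace-counting formula, N_2(12) = (1/12) Σ_{d|12} μ(12/d)·2^d.
Divisors of 12: 1, 2, 3, 4, 6, 12; μ(12/d) for each: 0, 1, 0, -1, -1, 1.
Σ = 2^2 − 2^4 − 2^6 + 2^12 = 4020.
N = 4020/12 = 335.

335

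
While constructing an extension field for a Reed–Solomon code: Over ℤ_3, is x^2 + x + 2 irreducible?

Yes

Write f(x) = x^2 + x + 2.
Check for roots in ℤ_3: f(0) = 2; f(1) = 1; f(2) = 2.
No roots. A degree-2 polynomial over a field with no linear factor is irreducible.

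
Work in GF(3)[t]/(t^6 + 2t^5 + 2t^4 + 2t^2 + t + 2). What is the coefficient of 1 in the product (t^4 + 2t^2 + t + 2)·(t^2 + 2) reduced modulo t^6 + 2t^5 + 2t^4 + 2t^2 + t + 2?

2

Multiply in GF(3)[t]: (t^4 + 2t^2 + t + 2)·(t^2 + 2) = t^6 + t^4 + t^3 + 2t + 1.
Reduce using t^6 ≡ t^5 + t^4 + t^2 + 2t + 1 (mod t^6 + 2t^5 + 2t^4 + 2t^2 + t + 2).
Reduced: t^5 + 2t^4 + t^3 + t^2 + t + 2.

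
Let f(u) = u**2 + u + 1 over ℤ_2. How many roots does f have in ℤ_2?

Evaluate at each of the 2 elements of ℤ_2:
f(0) = 1; f(1) = 1.
No element is a root.

0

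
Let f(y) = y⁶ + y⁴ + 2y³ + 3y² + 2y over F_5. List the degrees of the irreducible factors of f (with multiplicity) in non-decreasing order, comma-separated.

Roots in F_5: f(0) = 0 → root; f(1) = 4; f(2) = 2; f(3) = 2; f(4) = 1.
Linear factors from roots: (y).
Complete factorization: f(y) = (y)·(y² + y + 1)·(y³ + 4y² + y + 2).
Factor degrees with multiplicity: 1 + 2 + 3 = 6.

1, 2, 3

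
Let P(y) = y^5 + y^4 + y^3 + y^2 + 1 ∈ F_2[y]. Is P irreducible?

Check for roots in F_2: P(0) = 1; P(1) = 1.
No roots, so no linear factors.
Monic irreducibles of degree 2 over GF(2): y^2 + y + 1.
None of them divide P (all give nonzero remainder).
No irreducible factor of degree ≤ 2 exists, so P is irreducible over GF(2).

Yes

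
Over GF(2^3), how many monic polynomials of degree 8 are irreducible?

2096640

Gauss's count: N_{8}(8) = (1/8) Σ_{d|8} μ(8/d)·8^d.
Divisors of 8: 1, 2, 4, 8; μ(8/d) for each: 0, 0, -1, 1.
Σ = − 8^4 + 8^8 = 16773120.
N = 16773120/8 = 2096640.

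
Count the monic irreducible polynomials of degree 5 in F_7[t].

3360

The number of monic irreducibles of degree 5 over GF(7) is (1/5)·Σ_{d∣5} μ(5/d) 7^d.
Divisors of 5: 1, 5; μ(5/d) for each: -1, 1.
Σ = − 7^1 + 7^5 = 16800.
N = 16800/5 = 3360.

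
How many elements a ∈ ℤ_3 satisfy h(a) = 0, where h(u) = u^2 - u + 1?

Evaluate at each of the 3 elements of ℤ_3:
h(0) = 1; h(1) = 1; h(2) = 0 → root.
Roots: {2}.

1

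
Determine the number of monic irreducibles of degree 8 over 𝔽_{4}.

8160

Gauss's count: N_{4}(8) = (1/8) Σ_{d|8} μ(8/d)·4^d.
Divisors of 8: 1, 2, 4, 8; μ(8/d) for each: 0, 0, -1, 1.
Σ = − 4^4 + 4^8 = 65280.
N = 65280/8 = 8160.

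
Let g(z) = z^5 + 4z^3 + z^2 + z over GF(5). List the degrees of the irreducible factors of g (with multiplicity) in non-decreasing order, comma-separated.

Roots in GF(5): g(0) = 0 → root; g(1) = 2; g(2) = 0 → root; g(3) = 3; g(4) = 0 → root.
Linear factors from roots: (z), (z + 3), (z + 1).
Complete factorization: g(z) = (z)·(z + 1)·(z + 3)·(z^2 + z + 2).
Factor degrees with multiplicity: 1 + 1 + 1 + 2 = 5.

1, 1, 1, 2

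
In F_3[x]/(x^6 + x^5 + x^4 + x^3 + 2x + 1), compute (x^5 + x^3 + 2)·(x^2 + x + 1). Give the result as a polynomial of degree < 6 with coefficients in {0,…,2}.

x^5 + x^3 + x + 2

Multiply in F_3[x]: (x^5 + x^3 + 2)·(x^2 + x + 1) = x^7 + x^6 + 2x^5 + x^4 + x^3 + 2x^2 + 2x + 2.
Reduce using x^6 ≡ 2x^5 + 2x^4 + 2x^3 + x + 2 (mod x^6 + x^5 + x^4 + x^3 + 2x + 1).
Reduced: x^5 + x^3 + x + 2.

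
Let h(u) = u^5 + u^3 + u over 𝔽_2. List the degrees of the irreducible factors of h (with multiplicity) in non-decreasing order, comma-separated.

Roots in 𝔽_2: h(0) = 0 → root; h(1) = 1.
Linear factors from roots: (u).
Complete factorization: h(u) = (u)·(u^2 + u + 1)^2.
Factor degrees with multiplicity: 1 + 2 + 2 = 5.

1, 2, 2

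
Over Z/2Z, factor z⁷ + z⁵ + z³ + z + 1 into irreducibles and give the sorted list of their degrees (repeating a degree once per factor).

7

Write g(z) = z⁷ + z⁵ + z³ + z + 1.
Roots in Z/2Z: g(0) = 1; g(1) = 1.
Complete factorization: g(z) = (z⁷ + z⁵ + z³ + z + 1).
Factor degrees with multiplicity: 7 = 7.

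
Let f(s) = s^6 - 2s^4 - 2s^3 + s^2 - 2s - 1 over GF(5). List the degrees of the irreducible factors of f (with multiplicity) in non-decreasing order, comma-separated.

Roots in GF(5): f(0) = 4; f(1) = 0 → root; f(2) = 0 → root; f(3) = 0 → root; f(4) = 3.
Linear factors from roots: (s - 1), (s - 2), (s + 2).
Complete factorization: f(s) = (s + 2)·(s - 2)·(s - 1)·(s^3 + s^2 - 2s + 1).
Factor degrees with multiplicity: 1 + 1 + 1 + 3 = 6.

1, 1, 1, 3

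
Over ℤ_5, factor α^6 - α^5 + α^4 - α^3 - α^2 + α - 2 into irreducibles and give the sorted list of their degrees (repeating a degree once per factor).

1, 1, 2, 2

Write g(α) = α^6 - α^5 + α^4 - α^3 - α^2 + α - 2.
Roots in ℤ_5: g(0) = 3; g(1) = 3; g(2) = 1; g(3) = 2; g(4) = 0 → root.
Linear factors from roots: (α + 1).
Complete factorization: g(α) = (α + 1)^2·(α^2 - 2α - 2)·(α^2 - α + 1).
Factor degrees with multiplicity: 1 + 1 + 2 + 2 = 6.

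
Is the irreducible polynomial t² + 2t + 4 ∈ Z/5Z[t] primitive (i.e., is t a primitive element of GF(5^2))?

No

Write f(t) = t² + 2t + 4.
|GF(5^2)^×| = 5^2 − 1 = 24. Prime factorization: 24 = 2^3·3.
f is primitive ⇔ t has order 24 in GF(5)[t]/(f), i.e. t^(24/q) ≠ 1 for each prime q | 24.
t^(12) mod f = 1
t^(8) mod f = 2t + 4.
Since t^(12) = 1, the order of t divides 12 < 24; not primitive.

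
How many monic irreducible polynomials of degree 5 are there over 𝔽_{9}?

The number of monic irreducibles of degree 5 over GF(9) is (1/5)·Σ_{d∣5} μ(5/d) 9^d.
Divisors of 5: 1, 5; μ(5/d) for each: -1, 1.
Σ = − 9^1 + 9^5 = 59040.
N = 59040/5 = 11808.

11808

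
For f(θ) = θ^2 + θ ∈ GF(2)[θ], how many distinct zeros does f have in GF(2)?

2

Evaluate at each of the 2 elements of GF(2):
f(0) = 0 → root; f(1) = 0 → root.
Roots: {0, 1}.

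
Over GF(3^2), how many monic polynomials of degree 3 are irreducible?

240

x^(9^3) − x is the product of all monic irreducibles of degree dividing 3; Möbius inversion gives N = (1/3) Σ μ(3/d)·9^d.
Divisors of 3: 1, 3; μ(3/d) for each: -1, 1.
Σ = − 9^1 + 9^3 = 720.
N = 720/3 = 240.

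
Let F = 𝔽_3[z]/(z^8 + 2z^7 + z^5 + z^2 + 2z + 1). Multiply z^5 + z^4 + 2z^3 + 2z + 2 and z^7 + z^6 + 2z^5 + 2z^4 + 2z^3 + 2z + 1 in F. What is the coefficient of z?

Multiply in 𝔽_3[z]: (z^5 + z^4 + 2z^3 + 2z + 2)·(z^7 + z^6 + 2z^5 + 2z^4 + 2z^3 + 2z + 1) = z^12 + 2z^11 + 2z^10 + z^8 + z^7 + 2z^5 + z^4 + z^2 + 2.
Reduce using z^8 ≡ z^7 + 2z^5 + 2z^2 + z + 2 (mod z^8 + 2z^7 + z^5 + z^2 + 2z + 1).
Reduced: z^7 + z^6 + z^5 + z^4 + z^3 + z^2 + z.

1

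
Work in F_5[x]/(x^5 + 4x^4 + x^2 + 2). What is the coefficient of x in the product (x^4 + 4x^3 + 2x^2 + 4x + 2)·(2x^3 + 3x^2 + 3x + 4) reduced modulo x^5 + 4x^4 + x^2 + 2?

Multiply in F_5[x]: (x^4 + 4x^3 + 2x^2 + 4x + 2)·(2x^3 + 3x^2 + 3x + 4) = 2x^7 + x^6 + 4x^5 + 3x^3 + x^2 + 2x + 3.
Reduce using x^5 ≡ x^4 + 4x^2 + 3 (mod x^5 + 4x^4 + x^2 + 2).
Reduced: x + 4.

1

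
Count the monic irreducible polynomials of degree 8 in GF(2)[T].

By the necklace-counting formula, N_2(8) = (1/8) Σ_{d|8} μ(8/d)·2^d.
Divisors of 8: 1, 2, 4, 8; μ(8/d) for each: 0, 0, -1, 1.
Σ = − 2^4 + 2^8 = 240.
N = 240/8 = 30.

30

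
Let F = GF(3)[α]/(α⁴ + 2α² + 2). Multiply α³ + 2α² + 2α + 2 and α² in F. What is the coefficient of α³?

0

Multiply in GF(3)[α]: (α³ + 2α² + 2α + 2)·(α²) = α⁵ + 2α⁴ + 2α³ + 2α².
Reduce using α⁴ ≡ α² + 1 (mod α⁴ + 2α² + 2).
Reduced: α² + α + 2.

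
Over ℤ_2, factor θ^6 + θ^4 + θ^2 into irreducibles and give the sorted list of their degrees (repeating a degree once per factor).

Write g(θ) = θ^6 + θ^4 + θ^2.
Roots in ℤ_2: g(0) = 0 → root; g(1) = 1.
Linear factors from roots: (θ).
Complete factorization: g(θ) = (θ)^2·(θ^2 + θ + 1)^2.
Factor degrees with multiplicity: 1 + 1 + 2 + 2 = 6.

1, 1, 2, 2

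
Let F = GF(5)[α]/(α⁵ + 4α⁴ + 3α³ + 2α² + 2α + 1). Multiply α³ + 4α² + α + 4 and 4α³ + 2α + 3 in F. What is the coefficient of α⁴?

4

Multiply in GF(5)[α]: (α³ + 4α² + α + 4)·(4α³ + 2α + 3) = 4α⁶ + α⁵ + α⁴ + 2α³ + 4α² + α + 2.
Reduce using α⁵ ≡ α⁴ + 2α³ + 3α² + 3α + 4 (mod α⁵ + 4α⁴ + 3α³ + 2α² + 2α + 1).
Reduced: 4α⁴ + 4α³ + α² + 2α + 2.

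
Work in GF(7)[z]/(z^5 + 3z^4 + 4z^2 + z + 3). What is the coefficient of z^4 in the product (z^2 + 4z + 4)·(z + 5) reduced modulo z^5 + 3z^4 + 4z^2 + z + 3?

Multiply in GF(7)[z]: (z^2 + 4z + 4)·(z + 5) = z^3 + 2z^2 + 3z + 6.
Reduced: z^3 + 2z^2 + 3z + 6.

0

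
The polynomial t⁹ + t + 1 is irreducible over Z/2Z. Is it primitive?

Write f(t) = t⁹ + t + 1.
|GF(2^9)^×| = 2^9 − 1 = 511. Prime factorization: 511 = 7·73.
f is primitive ⇔ t has order 511 in GF(2)[t]/(f), i.e. t^(511/q) ≠ 1 for each prime q | 511.
t^(73) mod f = 1
t^(7) mod f = t⁷.
Since t^(73) = 1, the order of t divides 73 < 511; not primitive.

No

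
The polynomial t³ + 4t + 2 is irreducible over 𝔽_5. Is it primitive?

Write f(t) = t³ + 4t + 2.
|GF(5^3)^×| = 5^3 − 1 = 124. Prime factorization: 124 = 2^2·31.
f is primitive ⇔ t has order 124 in GF(5)[t]/(f), i.e. t^(124/q) ≠ 1 for each prime q | 124.
t^(62) mod f = 4.
t^(4) mod f = t² + 3t.
None equal 1, so t has full order 124; f is primitive.

Yes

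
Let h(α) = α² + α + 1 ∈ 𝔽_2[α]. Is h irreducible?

Check for roots in 𝔽_2: h(0) = 1; h(1) = 1.
No roots. A degree-2 polynomial over a field with no linear factor is irreducible.

Yes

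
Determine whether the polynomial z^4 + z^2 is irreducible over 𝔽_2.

No

Write g(z) = z^4 + z^2.
Check for roots in 𝔽_2: g(0) = 0 → root; g(1) = 0 → root.
g(0) = 0, so (z) divides g(z); g is reducible.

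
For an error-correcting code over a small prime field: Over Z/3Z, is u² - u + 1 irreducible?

Write f(u) = u² - u + 1.
Check for roots in Z/3Z: f(0) = 1; f(1) = 1; f(2) = 0 → root.
f(2) = 0, so (u − 2) divides f(u); f is reducible.

No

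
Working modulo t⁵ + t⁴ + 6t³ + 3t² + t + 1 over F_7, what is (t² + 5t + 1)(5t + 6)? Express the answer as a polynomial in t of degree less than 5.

5t^3 + 3t^2 + 6

Multiply in F_7[t]: (t² + 5t + 1)·(5t + 6) = 5t³ + 3t² + 6.
Reduced: 5t³ + 3t² + 6.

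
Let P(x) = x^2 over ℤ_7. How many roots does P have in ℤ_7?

1

Evaluate at each of the 7 elements of ℤ_7:
P(0) = 0 → root; P(1) = 1; P(2) = 4; P(3) = 2; P(4) = 2; P(5) = 4; P(6) = 1.
Roots: {0}.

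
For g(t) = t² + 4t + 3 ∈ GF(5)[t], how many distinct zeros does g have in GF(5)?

2

Evaluate at each of the 5 elements of GF(5):
g(0) = 3; g(1) = 3; g(2) = 0 → root; g(3) = 4; g(4) = 0 → root.
Roots: {2, 4}.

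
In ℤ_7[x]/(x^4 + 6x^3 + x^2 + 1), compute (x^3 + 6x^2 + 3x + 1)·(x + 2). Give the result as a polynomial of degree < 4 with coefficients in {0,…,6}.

Multiply in ℤ_7[x]: (x^3 + 6x^2 + 3x + 1)·(x + 2) = x^4 + x^3 + x^2 + 2.
Reduce using x^4 ≡ x^3 + 6x^2 + 6 (mod x^4 + 6x^3 + x^2 + 1).
Reduced: 2x^3 + 1.

2x^3 + 1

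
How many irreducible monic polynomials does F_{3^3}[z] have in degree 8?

x^(27^8) − x is the product of all monic irreducibles of degree dividing 8; Möbius inversion gives N = (1/8) Σ μ(8/d)·27^d.
Divisors of 8: 1, 2, 4, 8; μ(8/d) for each: 0, 0, -1, 1.
Σ = − 27^4 + 27^8 = 282429005040.
N = 282429005040/8 = 35303625630.

35303625630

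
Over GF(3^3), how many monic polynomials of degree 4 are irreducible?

132678

The number of monic irreducibles of degree 4 over GF(27) is (1/4)·Σ_{d∣4} μ(4/d) 27^d.
Divisors of 4: 1, 2, 4; μ(4/d) for each: 0, -1, 1.
Σ = − 27^2 + 27^4 = 530712.
N = 530712/4 = 132678.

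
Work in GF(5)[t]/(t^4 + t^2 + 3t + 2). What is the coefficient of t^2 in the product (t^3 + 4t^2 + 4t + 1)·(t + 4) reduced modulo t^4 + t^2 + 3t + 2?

Multiply in GF(5)[t]: (t^3 + 4t^2 + 4t + 1)·(t + 4) = t^4 + 3t^3 + 2t + 4.
Reduce using t^4 ≡ 4t^2 + 2t + 3 (mod t^4 + t^2 + 3t + 2).
Reduced: 3t^3 + 4t^2 + 4t + 2.

4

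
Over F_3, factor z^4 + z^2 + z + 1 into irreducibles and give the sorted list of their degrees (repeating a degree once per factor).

4

Write g(z) = z^4 + z^2 + z + 1.
Roots in F_3: g(0) = 1; g(1) = 1; g(2) = 2.
Complete factorization: g(z) = (z^4 + z^2 + z + 1).
Factor degrees with multiplicity: 4 = 4.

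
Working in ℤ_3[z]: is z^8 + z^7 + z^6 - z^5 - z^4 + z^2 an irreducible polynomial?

Write P(z) = z^8 + z^7 + z^6 - z^5 - z^4 + z^2.
Check for roots in ℤ_3: P(0) = 0 → root; P(1) = 2; P(2) = 2.
P(0) = 0, so (z) divides P(z); P is reducible.

No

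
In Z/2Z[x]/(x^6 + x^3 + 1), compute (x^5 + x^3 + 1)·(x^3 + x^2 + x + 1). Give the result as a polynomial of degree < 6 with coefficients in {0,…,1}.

Multiply in Z/2Z[x]: (x^5 + x^3 + 1)·(x^3 + x^2 + x + 1) = x^8 + x^7 + x^4 + x^2 + x + 1.
Reduce using x^6 ≡ x^3 + 1 (mod x^6 + x^3 + 1).
Reduced: x^5 + 1.

x^5 + 1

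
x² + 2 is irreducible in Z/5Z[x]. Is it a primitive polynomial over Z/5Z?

Write f(x) = x² + 2.
|GF(5^2)^×| = 5^2 − 1 = 24. Prime factorization: 24 = 2^3·3.
f is primitive ⇔ x has order 24 in GF(5)[x]/(f), i.e. x^(24/q) ≠ 1 for each prime q | 24.
x^(12) mod f = 4.
x^(8) mod f = 1
Since x^(8) = 1, the order of x divides 8 < 24; not primitive.

No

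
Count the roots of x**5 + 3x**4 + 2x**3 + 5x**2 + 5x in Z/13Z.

Write g(x) = x**5 + 3x**4 + 2x**3 + 5x**2 + 5x.
Evaluate at each of the 13 elements of Z/13Z:
g(0) = 0 → root; g(1) = 3; g(2) = 9; g(3) = 2; g(4) = 5; g(5) = 5; g(6) = 8; g(7) = 3; g(8) = 4; g(9) = 1; g(10) = 2; g(11) = 10; g(12) = 0 → root.
Roots: {0, 12}.

2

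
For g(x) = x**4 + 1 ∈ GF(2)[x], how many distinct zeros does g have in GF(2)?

Evaluate at each of the 2 elements of GF(2):
g(0) = 1; g(1) = 0 → root.
Roots: {1}.

1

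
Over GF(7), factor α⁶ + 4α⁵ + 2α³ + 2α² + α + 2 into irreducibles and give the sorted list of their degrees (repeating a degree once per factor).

Write g(α) = α⁶ + 4α⁵ + 2α³ + 2α² + α + 2.
Linear factors from roots: (α + 4), (α + 3).
Complete factorization: g(α) = (α + 3)·(α + 4)·(α² + 2α + 2)·(α² + 2α + 3).
Factor degrees with multiplicity: 1 + 1 + 2 + 2 = 6.

1, 1, 2, 2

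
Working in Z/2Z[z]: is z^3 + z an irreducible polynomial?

No

Write g(z) = z^3 + z.
Check for roots in Z/2Z: g(0) = 0 → root; g(1) = 0 → root.
g(0) = 0, so (z) divides g(z); g is reducible.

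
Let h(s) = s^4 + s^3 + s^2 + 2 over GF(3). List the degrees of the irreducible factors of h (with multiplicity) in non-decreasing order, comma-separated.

1, 1, 2

Roots in GF(3): h(0) = 2; h(1) = 2; h(2) = 0 → root.
Linear factors from roots: (s + 1).
Complete factorization: h(s) = (s + 1)^2·(s^2 + 2s + 2).
Factor degrees with multiplicity: 1 + 1 + 2 = 4.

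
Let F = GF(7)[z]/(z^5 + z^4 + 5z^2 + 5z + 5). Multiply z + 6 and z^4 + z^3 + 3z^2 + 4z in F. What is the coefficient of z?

5

Multiply in GF(7)[z]: (z + 6)·(z^4 + z^3 + 3z^2 + 4z) = z^5 + 2z^3 + z^2 + 3z.
Reduce using z^5 ≡ 6z^4 + 2z^2 + 2z + 2 (mod z^5 + z^4 + 5z^2 + 5z + 5).
Reduced: 6z^4 + 2z^3 + 3z^2 + 5z + 2.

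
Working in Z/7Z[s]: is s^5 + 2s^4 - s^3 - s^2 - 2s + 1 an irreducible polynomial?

Write g(s) = s^5 + 2s^4 - s^3 - s^2 - 2s + 1.
Check for roots in Z/7Z: g(0) = 1; g(1) = 0 → root; g(2) = 0 → root; g(3) = 0 → root; g(4) = 0 → root; g(5) = 2; g(6) = 4.
g(1) = 0, so (s − 1) divides g(s); g is reducible.

No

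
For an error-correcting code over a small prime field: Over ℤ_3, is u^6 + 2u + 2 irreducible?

Write g(u) = u^6 + 2u + 2.
Check for roots in ℤ_3: g(0) = 2; g(1) = 2; g(2) = 1.
No roots, so no linear factors.
Monic irreducibles of degree 2 over GF(3): u^2 + 1, u^2 + u + 2, u^2 + 2u + 2.
None of them divide g (all give nonzero remainder).
Degree-3 irreducible divisors: test the 8 monic irreducibles of degree 3 over GF(3).
None of them divide g (all give nonzero remainder).
No irreducible factor of degree ≤ 3 exists, so g is irreducible over GF(3).

Yes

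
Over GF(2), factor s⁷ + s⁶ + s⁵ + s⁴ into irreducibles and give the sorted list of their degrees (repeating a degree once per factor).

Write h(s) = s⁷ + s⁶ + s⁵ + s⁴.
Roots in GF(2): h(0) = 0 → root; h(1) = 0 → root.
Linear factors from roots: (s), (s + 1).
Complete factorization: h(s) = (s + 1)^3·(s)^4.
Factor degrees with multiplicity: 1 + 1 + 1 + 1 + 1 + 1 + 1 = 7.

1, 1, 1, 1, 1, 1, 1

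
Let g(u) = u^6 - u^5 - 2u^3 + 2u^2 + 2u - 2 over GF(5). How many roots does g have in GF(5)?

Evaluate at each of the 5 elements of GF(5):
g(0) = 3; g(1) = 0 → root; g(2) = 1; g(3) = 4; g(4) = 2.
Roots: {1}.

1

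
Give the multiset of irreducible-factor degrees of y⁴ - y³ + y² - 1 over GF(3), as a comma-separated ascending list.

1, 1, 2

Write g(y) = y⁴ - y³ + y² - 1.
Roots in GF(3): g(0) = 2; g(1) = 0 → root; g(2) = 2.
Linear factors from roots: (y - 1).
Complete factorization: g(y) = (y - 1)^2·(y² + y - 1).
Factor degrees with multiplicity: 1 + 1 + 2 = 4.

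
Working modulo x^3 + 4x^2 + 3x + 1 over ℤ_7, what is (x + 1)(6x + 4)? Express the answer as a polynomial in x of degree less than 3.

6x^2 + 3x + 4

Multiply in ℤ_7[x]: (x + 1)·(6x + 4) = 6x^2 + 3x + 4.
Reduced: 6x^2 + 3x + 4.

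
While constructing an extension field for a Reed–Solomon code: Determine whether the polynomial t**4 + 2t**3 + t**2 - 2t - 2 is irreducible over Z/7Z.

No

Write g(t) = t**4 + 2t**3 + t**2 - 2t - 2.
Check for roots in Z/7Z: g(0) = 5; g(1) = 0 → root; g(2) = 2; g(3) = 3; g(4) = 5; g(5) = 6; g(6) = 0 → root.
g(1) = 0, so (t − 1) divides g(t); g is reducible.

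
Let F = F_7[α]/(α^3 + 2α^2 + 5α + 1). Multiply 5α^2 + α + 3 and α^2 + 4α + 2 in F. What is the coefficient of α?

Multiply in F_7[α]: (5α^2 + α + 3)·(α^2 + 4α + 2) = 5α^4 + 3α^2 + 6.
Reduce using α^3 ≡ 5α^2 + 2α + 6 (mod α^3 + 2α^2 + 5α + 1).
Reduced: 5α^2 + 3α + 2.

3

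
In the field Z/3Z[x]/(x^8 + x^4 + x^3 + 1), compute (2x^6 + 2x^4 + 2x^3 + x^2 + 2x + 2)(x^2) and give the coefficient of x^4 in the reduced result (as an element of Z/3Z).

2

Multiply in Z/3Z[x]: (2x^6 + 2x^4 + 2x^3 + x^2 + 2x + 2)·(x^2) = 2x^8 + 2x^6 + 2x^5 + x^4 + 2x^3 + 2x^2.
Reduce using x^8 ≡ 2x^4 + 2x^3 + 2 (mod x^8 + x^4 + x^3 + 1).
Reduced: 2x^6 + 2x^5 + 2x^4 + 2x^2 + 1.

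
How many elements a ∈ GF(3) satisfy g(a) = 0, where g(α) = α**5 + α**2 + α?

Evaluate at each of the 3 elements of GF(3):
g(0) = 0 → root; g(1) = 0 → root; g(2) = 2.
Roots: {0, 1}.

2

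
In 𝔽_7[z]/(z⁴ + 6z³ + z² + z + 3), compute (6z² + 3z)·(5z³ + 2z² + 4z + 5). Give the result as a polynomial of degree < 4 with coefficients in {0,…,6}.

Multiply in 𝔽_7[z]: (6z² + 3z)·(5z³ + 2z² + 4z + 5) = 2z⁵ + 6z⁴ + 2z³ + z.
Reduce using z⁴ ≡ z³ + 6z² + 6z + 4 (mod z⁴ + 6z³ + z² + z + 3).
Reduced: z³ + 4z² + z + 4.

z^3 + 4z^2 + z + 4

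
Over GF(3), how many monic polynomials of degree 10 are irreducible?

5880

x^(3^10) − x is the product of all monic irreducibles of degree dividing 10; Möbius inversion gives N = (1/10) Σ μ(10/d)·3^d.
Divisors of 10: 1, 2, 5, 10; μ(10/d) for each: 1, -1, -1, 1.
Σ = 3^1 − 3^2 − 3^5 + 3^10 = 58800.
N = 58800/10 = 5880.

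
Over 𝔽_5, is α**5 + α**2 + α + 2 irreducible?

Write m(α) = α**5 + α**2 + α + 2.
Check for roots in 𝔽_5: m(0) = 2; m(1) = 0 → root; m(2) = 0 → root; m(3) = 2; m(4) = 1.
m(1) = 0, so (α − 1) divides m(α); m is reducible.

No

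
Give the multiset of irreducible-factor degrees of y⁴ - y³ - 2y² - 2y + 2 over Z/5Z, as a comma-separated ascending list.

2, 2

Write h(y) = y⁴ - y³ - 2y² - 2y + 2.
Roots in Z/5Z: h(0) = 2; h(1) = 3; h(2) = 3; h(3) = 2; h(4) = 4.
Complete factorization: h(y) = (y² + 2)·(y² - y + 1).
Factor degrees with multiplicity: 2 + 2 = 4.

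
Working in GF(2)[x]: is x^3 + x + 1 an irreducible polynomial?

Yes

Write f(x) = x^3 + x + 1.
Check for roots in GF(2): f(0) = 1; f(1) = 1.
No roots. A degree-3 polynomial over a field with no linear factor is irreducible.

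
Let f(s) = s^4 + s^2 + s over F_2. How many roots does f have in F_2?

Evaluate at each of the 2 elements of F_2:
f(0) = 0 → root; f(1) = 1.
Roots: {0}.

1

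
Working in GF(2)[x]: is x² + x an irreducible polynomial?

Write P(x) = x² + x.
Check for roots in GF(2): P(0) = 0 → root; P(1) = 0 → root.
P(0) = 0, so (x) divides P(x); P is reducible.

No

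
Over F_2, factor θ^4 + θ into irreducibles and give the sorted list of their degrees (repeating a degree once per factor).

Write h(θ) = θ^4 + θ.
Roots in F_2: h(0) = 0 → root; h(1) = 0 → root.
Linear factors from roots: (θ), (θ + 1).
Complete factorization: h(θ) = (θ)·(θ + 1)·(θ^2 + θ + 1).
Factor degrees with multiplicity: 1 + 1 + 2 = 4.

1, 1, 2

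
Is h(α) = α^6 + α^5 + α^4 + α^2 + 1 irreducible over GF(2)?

Yes

Check for roots in GF(2): h(0) = 1; h(1) = 1.
No roots, so no linear factors.
Monic irreducibles of degree 2 over GF(2): α^2 + α + 1.
None of them divide h (all give nonzero remainder).
Monic irreducibles of degree 3 over GF(2): α^3 + α + 1, α^3 + α^2 + 1.
None of them divide h (all give nonzero remainder).
No irreducible factor of degree ≤ 3 exists, so h is irreducible over GF(2).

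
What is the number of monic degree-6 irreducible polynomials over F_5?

2580

x^(5^6) − x is the product of all monic irreducibles of degree dividing 6; Möbius inversion gives N = (1/6) Σ μ(6/d)·5^d.
Divisors of 6: 1, 2, 3, 6; μ(6/d) for each: 1, -1, -1, 1.
Σ = 5^1 − 5^2 − 5^3 + 5^6 = 15480.
N = 15480/6 = 2580.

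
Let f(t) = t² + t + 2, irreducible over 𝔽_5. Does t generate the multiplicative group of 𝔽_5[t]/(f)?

Yes

|GF(5^2)^×| = 5^2 − 1 = 24. Prime factorization: 24 = 2^3·3.
f is primitive ⇔ t has order 24 in GF(5)[t]/(f), i.e. t^(24/q) ≠ 1 for each prime q | 24.
t^(12) mod f = 4.
t^(8) mod f = 3t + 1.
None equal 1, so t has full order 24; f is primitive.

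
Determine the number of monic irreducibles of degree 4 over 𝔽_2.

By the necklace-counting formula, N_2(4) = (1/4) Σ_{d|4} μ(4/d)·2^d.
Divisors of 4: 1, 2, 4; μ(4/d) for each: 0, -1, 1.
Σ = − 2^2 + 2^4 = 12.
N = 12/4 = 3.

3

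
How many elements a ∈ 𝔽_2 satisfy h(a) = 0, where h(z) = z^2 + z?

Evaluate at each of the 2 elements of 𝔽_2:
h(0) = 0 → root; h(1) = 0 → root.
Roots: {0, 1}.

2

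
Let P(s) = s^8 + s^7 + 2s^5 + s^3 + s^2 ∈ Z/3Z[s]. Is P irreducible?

Check for roots in Z/3Z: P(0) = 0 → root; P(1) = 0 → root; P(2) = 1.
P(0) = 0, so (s) divides P(s); P is reducible.

No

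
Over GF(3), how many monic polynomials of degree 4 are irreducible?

18

By the necklace-counting formula, N_3(4) = (1/4) Σ_{d|4} μ(4/d)·3^d.
Divisors of 4: 1, 2, 4; μ(4/d) for each: 0, -1, 1.
Σ = − 3^2 + 3^4 = 72.
N = 72/4 = 18.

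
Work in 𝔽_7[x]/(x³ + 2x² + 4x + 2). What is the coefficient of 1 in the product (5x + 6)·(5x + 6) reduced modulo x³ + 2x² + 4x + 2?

Multiply in 𝔽_7[x]: (5x + 6)·(5x + 6) = 4x² + 4x + 1.
Reduced: 4x² + 4x + 1.

1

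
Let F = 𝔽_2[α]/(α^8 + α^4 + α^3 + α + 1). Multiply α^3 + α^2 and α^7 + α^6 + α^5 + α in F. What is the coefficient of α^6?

Multiply in 𝔽_2[α]: (α^3 + α^2)·(α^7 + α^6 + α^5 + α) = α^10 + α^7 + α^4 + α^3.
Reduce using α^8 ≡ α^4 + α^3 + α + 1 (mod α^8 + α^4 + α^3 + α + 1).
Reduced: α^7 + α^6 + α^5 + α^4 + α^2.

1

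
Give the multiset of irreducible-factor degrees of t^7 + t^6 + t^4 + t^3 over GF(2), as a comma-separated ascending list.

Write f(t) = t^7 + t^6 + t^4 + t^3.
Roots in GF(2): f(0) = 0 → root; f(1) = 0 → root.
Linear factors from roots: (t), (t + 1).
Complete factorization: f(t) = (t + 1)^2·(t)^3·(t^2 + t + 1).
Factor degrees with multiplicity: 1 + 1 + 1 + 1 + 1 + 2 = 7.

1, 1, 1, 1, 1, 2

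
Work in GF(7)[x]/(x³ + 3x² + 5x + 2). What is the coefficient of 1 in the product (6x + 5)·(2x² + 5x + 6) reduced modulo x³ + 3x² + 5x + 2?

6

Multiply in GF(7)[x]: (6x + 5)·(2x² + 5x + 6) = 5x³ + 5x² + 5x + 2.
Reduce using x³ ≡ 4x² + 2x + 5 (mod x³ + 3x² + 5x + 2).
Reduced: 4x² + x + 6.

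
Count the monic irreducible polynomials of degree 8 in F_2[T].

By the necklace-counting formula, N_2(8) = (1/8) Σ_{d|8} μ(8/d)·2^d.
Divisors of 8: 1, 2, 4, 8; μ(8/d) for each: 0, 0, -1, 1.
Σ = − 2^4 + 2^8 = 240.
N = 240/8 = 30.

30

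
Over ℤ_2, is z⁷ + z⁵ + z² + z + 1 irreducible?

Yes

Write g(z) = z⁷ + z⁵ + z² + z + 1.
Check for roots in ℤ_2: g(0) = 1; g(1) = 1.
No roots, so no linear factors.
Monic irreducibles of degree 2 over GF(2): z² + z + 1.
None of them divide g (all give nonzero remainder).
Monic irreducibles of degree 3 over GF(2): z³ + z + 1, z³ + z² + 1.
None of them divide g (all give nonzero remainder).
No irreducible factor of degree ≤ 3 exists, so g is irreducible over GF(2).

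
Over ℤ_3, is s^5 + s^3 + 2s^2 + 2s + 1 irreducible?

Yes

Write P(s) = s^5 + s^3 + 2s^2 + 2s + 1.
Check for roots in ℤ_3: P(0) = 1; P(1) = 1; P(2) = 2.
No roots, so no linear factors.
Monic irreducibles of degree 2 over GF(3): s^2 + 1, s^2 + s + 2, s^2 + 2s + 2.
None of them divide P (all give nonzero remainder).
No irreducible factor of degree ≤ 2 exists, so P is irreducible over GF(3).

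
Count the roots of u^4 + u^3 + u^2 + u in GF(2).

2

Write f(u) = u^4 + u^3 + u^2 + u.
Evaluate at each of the 2 elements of GF(2):
f(0) = 0 → root; f(1) = 0 → root.
Roots: {0, 1}.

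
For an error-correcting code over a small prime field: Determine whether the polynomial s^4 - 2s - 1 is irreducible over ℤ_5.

Yes

Write f(s) = s^4 - 2s - 1.
Check for roots in ℤ_5: f(0) = 4; f(1) = 3; f(2) = 1; f(3) = 4; f(4) = 2.
No roots, so no linear factors.
Degree-2 irreducible divisors: test the 10 monic irreducibles of degree 2 over GF(5).
None of them divide f (all give nonzero remainder).
No irreducible factor of degree ≤ 2 exists, so f is irreducible over GF(5).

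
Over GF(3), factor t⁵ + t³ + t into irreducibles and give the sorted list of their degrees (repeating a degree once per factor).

1, 1, 1, 1, 1

Write f(t) = t⁵ + t³ + t.
Roots in GF(3): f(0) = 0 → root; f(1) = 0 → root; f(2) = 0 → root.
Linear factors from roots: (t), (t - 1), (t + 1).
Complete factorization: f(t) = (t)·(t + 1)^2·(t - 1)^2.
Factor degrees with multiplicity: 1 + 1 + 1 + 1 + 1 = 5.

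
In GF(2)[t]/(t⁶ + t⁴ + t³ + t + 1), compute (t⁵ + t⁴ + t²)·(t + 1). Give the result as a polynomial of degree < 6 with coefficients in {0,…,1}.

t^2 + t + 1

Multiply in GF(2)[t]: (t⁵ + t⁴ + t²)·(t + 1) = t⁶ + t⁴ + t³ + t².
Reduce using t⁶ ≡ t⁴ + t³ + t + 1 (mod t⁶ + t⁴ + t³ + t + 1).
Reduced: t² + t + 1.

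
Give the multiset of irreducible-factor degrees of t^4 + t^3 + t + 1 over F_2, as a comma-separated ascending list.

1, 1, 2

Write f(t) = t^4 + t^3 + t + 1.
Roots in F_2: f(0) = 1; f(1) = 0 → root.
Linear factors from roots: (t + 1).
Complete factorization: f(t) = (t + 1)^2·(t^2 + t + 1).
Factor degrees with multiplicity: 1 + 1 + 2 = 4.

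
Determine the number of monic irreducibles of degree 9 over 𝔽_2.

By the necklace-counting formula, N_2(9) = (1/9) Σ_{d|9} μ(9/d)·2^d.
Divisors of 9: 1, 3, 9; μ(9/d) for each: 0, -1, 1.
Σ = − 2^3 + 2^9 = 504.
N = 504/9 = 56.

56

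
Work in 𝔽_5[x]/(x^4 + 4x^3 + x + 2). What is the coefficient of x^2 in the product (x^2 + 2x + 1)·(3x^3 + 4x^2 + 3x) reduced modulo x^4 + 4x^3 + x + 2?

Multiply in 𝔽_5[x]: (x^2 + 2x + 1)·(3x^3 + 4x^2 + 3x) = 3x^5 + 4x^3 + 3x.
Reduce using x^4 ≡ x^3 + 4x + 3 (mod x^4 + 4x^3 + x + 2).
Reduced: 2x^3 + 2x^2 + 4x + 4.

2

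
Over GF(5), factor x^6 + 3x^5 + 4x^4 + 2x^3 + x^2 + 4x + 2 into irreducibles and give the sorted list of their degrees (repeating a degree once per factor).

6

Write f(x) = x^6 + 3x^5 + 4x^4 + 2x^3 + x^2 + 4x + 2.
Roots in GF(5): f(0) = 2; f(1) = 2; f(2) = 4; f(3) = 4; f(4) = 4.
Complete factorization: f(x) = (x^6 + 3x^5 + 4x^4 + 2x^3 + x^2 + 4x + 2).
Factor degrees with multiplicity: 6 = 6.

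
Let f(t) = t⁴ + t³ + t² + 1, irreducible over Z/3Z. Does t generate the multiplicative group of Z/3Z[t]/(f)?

|GF(3^4)^×| = 3^4 − 1 = 80. Prime factorization: 80 = 2^4·5.
f is primitive ⇔ t has order 80 in GF(3)[t]/(f), i.e. t^(80/q) ≠ 1 for each prime q | 80.
t^(40) mod f = 1
t^(16) mod f = 2t³ + t² + t.
Since t^(40) = 1, the order of t divides 40 < 80; not primitive.

No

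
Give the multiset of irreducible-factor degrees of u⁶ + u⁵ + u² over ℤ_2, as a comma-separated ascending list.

Write f(u) = u⁶ + u⁵ + u².
Roots in ℤ_2: f(0) = 0 → root; f(1) = 1.
Linear factors from roots: (u).
Complete factorization: f(u) = (u)^2·(u⁴ + u³ + 1).
Factor degrees with multiplicity: 1 + 1 + 4 = 6.

1, 1, 4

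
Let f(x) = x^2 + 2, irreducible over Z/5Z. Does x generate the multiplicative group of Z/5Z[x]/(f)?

No

|GF(5^2)^×| = 5^2 − 1 = 24. Prime factorization: 24 = 2^3·3.
f is primitive ⇔ x has order 24 in GF(5)[x]/(f), i.e. x^(24/q) ≠ 1 for each prime q | 24.
x^(12) mod f = 4.
x^(8) mod f = 1
Since x^(8) = 1, the order of x divides 8 < 24; not primitive.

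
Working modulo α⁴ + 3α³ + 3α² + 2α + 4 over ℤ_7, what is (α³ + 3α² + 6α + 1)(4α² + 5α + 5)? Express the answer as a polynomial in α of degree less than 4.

Multiply in ℤ_7[α]: (α³ + 3α² + 6α + 1)·(4α² + 5α + 5) = 4α⁵ + 3α⁴ + 2α³ + 5.
Reduce using α⁴ ≡ 4α³ + 4α² + 5α + 3 (mod α⁴ + 3α³ + 3α² + 2α + 4).
Reduced: 3α³ + 5α² + 2α + 6.

3α^3 + 5α^2 + 2α + 6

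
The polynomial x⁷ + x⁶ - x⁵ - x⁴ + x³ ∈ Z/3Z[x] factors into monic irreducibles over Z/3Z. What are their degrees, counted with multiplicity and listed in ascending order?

Write g(x) = x⁷ + x⁶ - x⁵ - x⁴ + x³.
Roots in Z/3Z: g(0) = 0 → root; g(1) = 1; g(2) = 2.
Linear factors from roots: (x).
Complete factorization: g(x) = (x)^3·(x² - x - 1)^2.
Factor degrees with multiplicity: 1 + 1 + 1 + 2 + 2 = 7.

1, 1, 1, 2, 2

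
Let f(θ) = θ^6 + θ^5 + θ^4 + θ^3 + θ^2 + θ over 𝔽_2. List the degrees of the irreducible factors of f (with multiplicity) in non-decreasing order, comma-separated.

Roots in 𝔽_2: f(0) = 0 → root; f(1) = 0 → root.
Linear factors from roots: (θ), (θ + 1).
Complete factorization: f(θ) = (θ)·(θ + 1)·(θ^2 + θ + 1)^2.
Factor degrees with multiplicity: 1 + 1 + 2 + 2 = 6.

1, 1, 2, 2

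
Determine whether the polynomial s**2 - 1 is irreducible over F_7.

No

Write f(s) = s**2 - 1.
Check for roots in F_7: f(0) = 6; f(1) = 0 → root; f(2) = 3; f(3) = 1; f(4) = 1; f(5) = 3; f(6) = 0 → root.
f(1) = 0, so (s − 1) divides f(s); f is reducible.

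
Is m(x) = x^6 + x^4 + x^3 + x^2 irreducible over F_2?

No

Check for roots in F_2: m(0) = 0 → root; m(1) = 0 → root.
m(0) = 0, so (x) divides m(x); m is reducible.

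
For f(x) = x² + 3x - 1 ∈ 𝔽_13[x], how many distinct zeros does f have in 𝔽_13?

1

Evaluate at each of the 13 elements of 𝔽_13:
f(0) = 12; f(1) = 3; f(2) = 9; f(3) = 4; f(4) = 1; f(5) = 0 → root; f(6) = 1; f(7) = 4; f(8) = 9; f(9) = 3; f(10) = 12; f(11) = 10; f(12) = 10.
Roots: {5}.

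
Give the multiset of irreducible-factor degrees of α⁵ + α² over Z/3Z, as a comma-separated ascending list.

Write f(α) = α⁵ + α².
Roots in Z/3Z: f(0) = 0 → root; f(1) = 2; f(2) = 0 → root.
Linear factors from roots: (α), (α + 1).
Complete factorization: f(α) = (α)^2·(α + 1)^3.
Factor degrees with multiplicity: 1 + 1 + 1 + 1 + 1 = 5.

1, 1, 1, 1, 1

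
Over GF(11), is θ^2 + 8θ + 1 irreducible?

Write m(θ) = θ^2 + 8θ + 1.
Check each element of GF(11) for a root: m(0)=1, m(1)=10, m(2)=10, m(3)=1, m(4)=5, m(5)=0, m(6)=8, m(7)=7, m(8)=8, m(9)=0, m(10)=5.
m(5) = 0, so (θ − 5) divides m(θ); m is reducible.

No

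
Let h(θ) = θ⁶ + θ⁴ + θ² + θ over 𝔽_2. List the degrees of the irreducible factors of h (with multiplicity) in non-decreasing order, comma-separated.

1, 1, 4

Roots in 𝔽_2: h(0) = 0 → root; h(1) = 0 → root.
Linear factors from roots: (θ), (θ + 1).
Complete factorization: h(θ) = (θ)·(θ + 1)·(θ⁴ + θ³ + 1).
Factor degrees with multiplicity: 1 + 1 + 4 = 6.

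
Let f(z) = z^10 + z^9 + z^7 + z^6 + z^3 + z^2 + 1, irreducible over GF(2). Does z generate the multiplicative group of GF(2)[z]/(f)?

No

|GF(2^10)^×| = 2^10 − 1 = 1023. Prime factorization: 1023 = 3·11·31.
f is primitive ⇔ z has order 1023 in GF(2)[z]/(f), i.e. z^(1023/q) ≠ 1 for each prime q | 1023.
z^(341) mod f = 1
z^(93) mod f = z^8 + z^7 + z^6 + z^5 + z^4 + z^2 + z + 1.
z^(33) mod f = z^9 + z^5 + z^3 + z + 1.
Since z^(341) = 1, the order of z divides 341 < 1023; not primitive.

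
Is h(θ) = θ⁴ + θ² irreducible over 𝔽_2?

Check for roots in 𝔽_2: h(0) = 0 → root; h(1) = 0 → root.
h(0) = 0, so (θ) divides h(θ); h is reducible.

No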